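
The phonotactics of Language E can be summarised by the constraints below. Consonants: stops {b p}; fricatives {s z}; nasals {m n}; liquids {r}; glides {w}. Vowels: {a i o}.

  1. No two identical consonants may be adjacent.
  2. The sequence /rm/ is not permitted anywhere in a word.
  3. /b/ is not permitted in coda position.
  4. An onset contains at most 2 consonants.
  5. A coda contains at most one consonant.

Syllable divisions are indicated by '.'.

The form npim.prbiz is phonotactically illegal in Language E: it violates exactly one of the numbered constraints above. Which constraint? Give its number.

4

npim.prbiz: syllable 2 onset /prb/ has 3 consonants (> 2).
This is a violation of constraint 4: "An onset contains at most 2 consonants."
The remaining constraints (1, 2, 3, 5) are satisfied.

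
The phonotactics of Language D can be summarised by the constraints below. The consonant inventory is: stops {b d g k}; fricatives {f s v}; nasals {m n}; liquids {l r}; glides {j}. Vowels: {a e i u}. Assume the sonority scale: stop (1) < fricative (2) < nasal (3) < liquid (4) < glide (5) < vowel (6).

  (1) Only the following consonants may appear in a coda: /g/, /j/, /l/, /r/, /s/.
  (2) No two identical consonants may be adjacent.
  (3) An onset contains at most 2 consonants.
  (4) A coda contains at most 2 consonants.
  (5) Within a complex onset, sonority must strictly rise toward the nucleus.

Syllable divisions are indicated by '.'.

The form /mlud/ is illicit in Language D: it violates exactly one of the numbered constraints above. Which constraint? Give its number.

1

/mlud/: syllable 1 coda contains /d/, which is not a licensed coda consonant.
This is a violation of constraint 1: "Only the following consonants may appear in a coda: /g/, /j/, /l/, /r/, /s/."
The remaining constraints (2, 3, 4, 5) are satisfied.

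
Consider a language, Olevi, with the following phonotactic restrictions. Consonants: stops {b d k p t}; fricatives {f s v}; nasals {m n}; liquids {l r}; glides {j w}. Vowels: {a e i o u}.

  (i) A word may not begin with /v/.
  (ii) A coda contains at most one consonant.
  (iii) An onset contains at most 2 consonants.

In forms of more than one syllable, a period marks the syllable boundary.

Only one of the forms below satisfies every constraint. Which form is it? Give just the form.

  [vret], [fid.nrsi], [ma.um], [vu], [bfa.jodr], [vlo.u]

[vret] — violates constraint (i): word begins with /v/ → illicit
[fid.nrsi] — violates constraint (iii): syllable 2 onset /nrs/ has 3 consonants (> 2) → illicit
[ma.um] — σ1 onset /m/, coda /∅/ ok; σ2 onset /∅/, coda /m/ ok → licit
[vu] — violates constraint (i): word begins with /v/ → illicit
[bfa.jodr] — violates constraint (ii): syllable 2 coda /dr/ has 2 consonants (> 1) → illicit
[vlo.u] — violates constraint (i): word begins with /v/ → illicit

[ma.um]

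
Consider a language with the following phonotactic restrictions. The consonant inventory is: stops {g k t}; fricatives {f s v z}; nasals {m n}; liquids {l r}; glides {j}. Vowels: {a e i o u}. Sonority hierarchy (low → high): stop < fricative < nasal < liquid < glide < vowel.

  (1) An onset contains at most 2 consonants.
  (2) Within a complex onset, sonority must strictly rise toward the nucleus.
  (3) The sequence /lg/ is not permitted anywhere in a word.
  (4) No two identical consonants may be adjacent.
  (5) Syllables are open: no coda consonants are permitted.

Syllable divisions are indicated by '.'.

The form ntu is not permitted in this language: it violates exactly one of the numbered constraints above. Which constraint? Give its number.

2

ntu: syllable 1 onset /nt/: /n/ (nasal, 3) → /t/ (stop, 1) does not rise.
This is a violation of constraint 2: "Within a complex onset, sonority must strictly rise toward the nucleus."
The remaining constraints (1, 3, 4, 5) are satisfied.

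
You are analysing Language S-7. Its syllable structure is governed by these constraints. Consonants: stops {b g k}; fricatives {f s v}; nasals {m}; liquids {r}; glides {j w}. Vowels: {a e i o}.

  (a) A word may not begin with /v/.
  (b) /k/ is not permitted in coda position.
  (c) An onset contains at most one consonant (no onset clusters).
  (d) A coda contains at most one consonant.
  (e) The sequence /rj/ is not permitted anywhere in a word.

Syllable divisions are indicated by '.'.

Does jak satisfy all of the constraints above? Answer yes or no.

no

jak — violates constraint (b): syllable 1 coda contains /k/ → ill-formed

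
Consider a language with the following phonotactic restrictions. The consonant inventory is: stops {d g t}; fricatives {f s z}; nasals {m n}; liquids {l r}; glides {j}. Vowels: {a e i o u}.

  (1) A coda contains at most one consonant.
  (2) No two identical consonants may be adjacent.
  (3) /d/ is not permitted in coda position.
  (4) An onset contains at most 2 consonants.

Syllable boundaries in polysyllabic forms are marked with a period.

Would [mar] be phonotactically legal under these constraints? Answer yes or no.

[mar] — σ1 onset /m/, coda /r/ ok → phonotactically legal

yes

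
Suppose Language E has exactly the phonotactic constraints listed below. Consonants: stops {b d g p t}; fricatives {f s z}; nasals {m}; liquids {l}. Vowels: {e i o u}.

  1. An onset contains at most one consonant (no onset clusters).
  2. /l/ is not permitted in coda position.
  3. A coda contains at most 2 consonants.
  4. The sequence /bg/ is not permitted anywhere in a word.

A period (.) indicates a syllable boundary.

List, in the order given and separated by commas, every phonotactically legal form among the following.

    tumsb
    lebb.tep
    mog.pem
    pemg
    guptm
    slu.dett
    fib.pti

lebb.tep, mog.pem, pemg

tumsb — violates constraint 3: syllable 1 coda /msb/ has 3 consonants (> 2) → phonotactically illegal
lebb.tep — σ1 onset /l/, coda /bb/ (2C) ok; σ2 onset /t/, coda /p/ ok → phonotactically legal
mog.pem — σ1 onset /m/, coda /g/ ok; σ2 onset /p/, coda /m/ ok → phonotactically legal
pemg — σ1 onset /p/, coda /mg/ (2C) ok → phonotactically legal
guptm — violates constraint 3: syllable 1 coda /ptm/ has 3 consonants (> 2) → phonotactically illegal
slu.dett — violates constraint 1: syllable 1 onset /sl/ has 2 consonants (> 1) → phonotactically illegal
fib.pti — violates constraint 1: syllable 2 onset /pt/ has 2 consonants (> 1) → phonotactically illegal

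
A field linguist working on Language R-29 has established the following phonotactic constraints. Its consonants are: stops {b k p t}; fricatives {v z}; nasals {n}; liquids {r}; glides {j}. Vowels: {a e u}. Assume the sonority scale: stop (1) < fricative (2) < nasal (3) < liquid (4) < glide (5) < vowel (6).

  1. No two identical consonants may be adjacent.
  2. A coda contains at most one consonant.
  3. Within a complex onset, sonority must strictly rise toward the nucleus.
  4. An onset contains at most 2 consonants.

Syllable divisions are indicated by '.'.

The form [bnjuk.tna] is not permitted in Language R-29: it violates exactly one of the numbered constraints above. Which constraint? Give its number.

4

[bnjuk.tna]: syllable 1 onset /bnj/ has 3 consonants (> 2).
This is a violation of constraint 4: "An onset contains at most 2 consonants."
The remaining constraints (1, 2, 3) are satisfied.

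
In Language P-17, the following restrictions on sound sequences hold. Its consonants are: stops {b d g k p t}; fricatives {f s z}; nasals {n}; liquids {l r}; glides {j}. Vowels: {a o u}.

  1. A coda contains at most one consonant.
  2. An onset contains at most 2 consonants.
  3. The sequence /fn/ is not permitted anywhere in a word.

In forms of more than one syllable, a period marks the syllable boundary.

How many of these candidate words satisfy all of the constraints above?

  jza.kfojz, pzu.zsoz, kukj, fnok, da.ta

jza.kfojz — violates constraint 1: syllable 2 coda /jz/ has 2 consonants (> 1) → illicit
pzu.zsoz — σ1 onset /pz/ (2C), coda /∅/ ok; σ2 onset /zs/ (2C), coda /z/ ok → licit
kukj — violates constraint 1: syllable 1 coda /kj/ has 2 consonants (> 1) → illicit
fnok — violates constraint 3: contains banned sequence /fn/ → illicit
da.ta — σ1 onset /d/, coda /∅/ ok; σ2 onset /t/, coda /∅/ ok → licit
Licit: pzu.zsoz, da.ta → 2.

2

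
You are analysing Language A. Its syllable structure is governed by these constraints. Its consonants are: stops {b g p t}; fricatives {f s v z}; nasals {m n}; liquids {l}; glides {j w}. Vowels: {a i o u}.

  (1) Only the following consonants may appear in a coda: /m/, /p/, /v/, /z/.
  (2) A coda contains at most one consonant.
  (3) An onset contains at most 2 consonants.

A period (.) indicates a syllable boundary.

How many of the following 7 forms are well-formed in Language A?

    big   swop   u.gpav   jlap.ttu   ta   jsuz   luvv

5

big — violates constraint 1: syllable 1 coda contains /g/, which is not a licensed coda consonant → ill-formed
swop — σ1 onset /sw/ (2C), coda /p/ ok → well-formed
u.gpav — σ1 onset /∅/, coda /∅/ ok; σ2 onset /gp/ (2C), coda /v/ ok → well-formed
jlap.ttu — σ1 onset /jl/ (2C), coda /p/ ok; σ2 onset /tt/ (2C), coda /∅/ ok → well-formed
ta — σ1 onset /t/, coda /∅/ ok → well-formed
jsuz — σ1 onset /js/ (2C), coda /z/ ok → well-formed
luvv — violates constraint 2: syllable 1 coda /vv/ has 2 consonants (> 1) → ill-formed
Well-formed: swop, u.gpav, jlap.ttu, ta, jsuz → 5.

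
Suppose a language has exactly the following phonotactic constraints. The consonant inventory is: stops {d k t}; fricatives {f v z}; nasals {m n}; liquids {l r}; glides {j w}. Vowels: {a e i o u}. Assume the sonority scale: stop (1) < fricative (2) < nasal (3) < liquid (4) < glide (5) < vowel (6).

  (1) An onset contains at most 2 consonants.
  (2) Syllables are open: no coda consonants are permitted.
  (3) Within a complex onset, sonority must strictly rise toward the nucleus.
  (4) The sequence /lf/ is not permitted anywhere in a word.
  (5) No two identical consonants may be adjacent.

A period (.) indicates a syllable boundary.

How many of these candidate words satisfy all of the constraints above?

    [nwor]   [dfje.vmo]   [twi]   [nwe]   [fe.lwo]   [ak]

[nwor] — violates constraint 2: syllable 1 coda /r/ has 1 consonant (> 0) → not permitted
[dfje.vmo] — violates constraint 1: syllable 1 onset /dfj/ has 3 consonants (> 2) → not permitted
[twi] — σ1 onset /tw/ (1→5 rises), coda /∅/ ok → permitted
[nwe] — σ1 onset /nw/ (3→5 rises), coda /∅/ ok → permitted
[fe.lwo] — σ1 onset /f/, coda /∅/ ok; σ2 onset /lw/ (4→5 rises), coda /∅/ ok → permitted
[ak] — violates constraint 2: syllable 1 coda /k/ has 1 consonant (> 0) → not permitted
Permitted: [twi], [nwe], [fe.lwo] → 3.

3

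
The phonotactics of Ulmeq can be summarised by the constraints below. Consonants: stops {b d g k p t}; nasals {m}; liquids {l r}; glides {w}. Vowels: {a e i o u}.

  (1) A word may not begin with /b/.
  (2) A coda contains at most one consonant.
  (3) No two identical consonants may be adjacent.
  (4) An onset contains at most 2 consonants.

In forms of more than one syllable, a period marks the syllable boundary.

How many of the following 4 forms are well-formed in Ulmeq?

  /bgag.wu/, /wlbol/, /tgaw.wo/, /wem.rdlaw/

0

/bgag.wu/ — violates constraint 1: word begins with /b/ → ill-formed
/wlbol/ — violates constraint 4: syllable 1 onset /wlb/ has 3 consonants (> 2) → ill-formed
/tgaw.wo/ — violates constraint 3: adjacent identical consonants /ww/ → ill-formed
/wem.rdlaw/ — violates constraint 4: syllable 2 onset /rdl/ has 3 consonants (> 2) → ill-formed
No form is well-formed → 0.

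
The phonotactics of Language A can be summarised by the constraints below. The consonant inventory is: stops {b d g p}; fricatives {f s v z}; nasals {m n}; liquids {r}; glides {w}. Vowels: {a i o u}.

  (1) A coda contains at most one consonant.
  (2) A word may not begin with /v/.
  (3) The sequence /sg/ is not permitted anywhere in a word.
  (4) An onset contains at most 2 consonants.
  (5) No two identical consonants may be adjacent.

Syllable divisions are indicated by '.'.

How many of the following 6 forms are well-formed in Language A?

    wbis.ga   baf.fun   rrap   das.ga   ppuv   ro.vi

1

wbis.ga — violates constraint 3: contains banned sequence /sg/ → ill-formed
baf.fun — violates constraint 5: adjacent identical consonants /ff/ → ill-formed
rrap — violates constraint 5: adjacent identical consonants /rr/ → ill-formed
das.ga — violates constraint 3: contains banned sequence /sg/ → ill-formed
ppuv — violates constraint 5: adjacent identical consonants /pp/ → ill-formed
ro.vi — σ1 onset /r/, coda /∅/ ok; σ2 onset /v/, coda /∅/ ok → well-formed
Well-formed: ro.vi → 1.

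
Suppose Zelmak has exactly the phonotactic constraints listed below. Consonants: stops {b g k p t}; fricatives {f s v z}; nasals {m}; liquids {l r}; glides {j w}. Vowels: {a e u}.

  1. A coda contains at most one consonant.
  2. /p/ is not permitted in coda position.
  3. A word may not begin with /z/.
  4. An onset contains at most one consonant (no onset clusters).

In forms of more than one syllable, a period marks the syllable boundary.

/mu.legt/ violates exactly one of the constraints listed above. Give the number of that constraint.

/mu.legt/: syllable 2 coda /gt/ has 2 consonants (> 1).
This is a violation of constraint 1: "A coda contains at most one consonant."
The remaining constraints (2, 3, 4) are satisfied.

1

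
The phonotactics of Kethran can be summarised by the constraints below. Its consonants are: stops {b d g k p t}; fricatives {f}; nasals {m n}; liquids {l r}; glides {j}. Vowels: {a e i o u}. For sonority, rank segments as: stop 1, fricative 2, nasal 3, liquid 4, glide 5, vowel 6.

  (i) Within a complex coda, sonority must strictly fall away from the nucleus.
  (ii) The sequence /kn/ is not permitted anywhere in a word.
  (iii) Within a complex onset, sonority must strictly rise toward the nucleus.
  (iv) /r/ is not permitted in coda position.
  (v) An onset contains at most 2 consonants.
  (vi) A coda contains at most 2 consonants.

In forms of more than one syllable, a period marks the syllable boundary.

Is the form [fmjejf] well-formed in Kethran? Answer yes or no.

[fmjejf] — violates constraint (v): syllable 1 onset /fmj/ has 3 consonants (> 2) → ill-formed

no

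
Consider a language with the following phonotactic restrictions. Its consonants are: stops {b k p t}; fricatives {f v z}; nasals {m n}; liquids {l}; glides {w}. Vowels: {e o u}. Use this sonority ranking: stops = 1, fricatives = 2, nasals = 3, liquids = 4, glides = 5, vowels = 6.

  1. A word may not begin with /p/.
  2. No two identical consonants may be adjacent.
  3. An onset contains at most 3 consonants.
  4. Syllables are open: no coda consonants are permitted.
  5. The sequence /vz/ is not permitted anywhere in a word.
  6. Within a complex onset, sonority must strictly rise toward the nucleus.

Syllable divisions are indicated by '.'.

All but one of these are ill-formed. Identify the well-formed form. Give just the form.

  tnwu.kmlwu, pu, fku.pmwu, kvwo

kvwo

tnwu.kmlwu — violates constraint 3: syllable 2 onset /kmlw/ has 4 consonants (> 3) → ill-formed
pu — violates constraint 1: word begins with /p/ → ill-formed
fku.pmwu — violates constraint 6: syllable 1 onset /fk/: /f/ (fricative, 2) → /k/ (stop, 1) does not rise → ill-formed
kvwo — σ1 onset /kvw/ (1→2→5 rises), coda /∅/ ok → well-formed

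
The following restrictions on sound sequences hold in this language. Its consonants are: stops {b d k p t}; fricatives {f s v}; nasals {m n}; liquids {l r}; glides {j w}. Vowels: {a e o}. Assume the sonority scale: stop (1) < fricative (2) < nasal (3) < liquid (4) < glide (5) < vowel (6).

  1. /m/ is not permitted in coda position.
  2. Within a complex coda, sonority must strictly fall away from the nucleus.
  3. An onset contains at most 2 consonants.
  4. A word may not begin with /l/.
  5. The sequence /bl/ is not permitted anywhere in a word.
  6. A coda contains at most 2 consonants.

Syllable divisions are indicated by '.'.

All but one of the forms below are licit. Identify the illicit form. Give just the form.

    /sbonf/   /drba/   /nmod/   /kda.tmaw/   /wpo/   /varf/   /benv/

/drba/

/sbonf/ — σ1 onset /sb/ (2C), coda /nf/ (3→2 falls) ok → licit
/drba/ — violates constraint 3: syllable 1 onset /drb/ has 3 consonants (> 2) → illicit
/nmod/ — σ1 onset /nm/ (2C), coda /d/ ok → licit
/kda.tmaw/ — σ1 onset /kd/ (2C), coda /∅/ ok; σ2 onset /tm/ (2C), coda /w/ ok → licit
/wpo/ — σ1 onset /wp/ (2C), coda /∅/ ok → licit
/varf/ — σ1 onset /v/, coda /rf/ (4→2 falls) ok → licit
/benv/ — σ1 onset /b/, coda /nv/ (3→2 falls) ok → licit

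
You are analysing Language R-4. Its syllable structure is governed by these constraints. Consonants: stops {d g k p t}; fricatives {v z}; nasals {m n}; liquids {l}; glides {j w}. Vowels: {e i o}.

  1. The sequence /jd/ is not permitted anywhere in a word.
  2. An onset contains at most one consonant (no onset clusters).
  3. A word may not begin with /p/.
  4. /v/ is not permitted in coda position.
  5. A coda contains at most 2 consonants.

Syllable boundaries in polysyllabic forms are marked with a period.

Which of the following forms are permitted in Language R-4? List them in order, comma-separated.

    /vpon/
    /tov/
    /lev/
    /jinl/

/jinl/

/vpon/ — violates constraint 2: syllable 1 onset /vp/ has 2 consonants (> 1) → not permitted
/tov/ — violates constraint 4: syllable 1 coda contains /v/ → not permitted
/lev/ — violates constraint 4: syllable 1 coda contains /v/ → not permitted
/jinl/ — σ1 onset /j/, coda /nl/ (2C) ok → permitted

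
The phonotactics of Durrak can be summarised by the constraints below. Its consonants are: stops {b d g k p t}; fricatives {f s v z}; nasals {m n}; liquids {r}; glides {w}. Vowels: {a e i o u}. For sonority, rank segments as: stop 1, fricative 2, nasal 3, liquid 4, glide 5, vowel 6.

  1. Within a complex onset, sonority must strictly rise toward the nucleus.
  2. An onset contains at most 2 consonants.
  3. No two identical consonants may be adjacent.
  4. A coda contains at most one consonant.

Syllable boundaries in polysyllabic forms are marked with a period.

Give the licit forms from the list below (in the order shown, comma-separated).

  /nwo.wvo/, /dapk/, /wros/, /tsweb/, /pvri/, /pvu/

/nwo.wvo/ — violates constraint 1: syllable 2 onset /wv/: /w/ (glide, 5) → /v/ (fricative, 2) does not rise → illicit
/dapk/ — violates constraint 4: syllable 1 coda /pk/ has 2 consonants (> 1) → illicit
/wros/ — violates constraint 1: syllable 1 onset /wr/: /w/ (glide, 5) → /r/ (liquid, 4) does not rise → illicit
/tsweb/ — violates constraint 2: syllable 1 onset /tsw/ has 3 consonants (> 2) → illicit
/pvri/ — violates constraint 2: syllable 1 onset /pvr/ has 3 consonants (> 2) → illicit
/pvu/ — σ1 onset /pv/ (1→2 rises), coda /∅/ ok → licit

/pvu/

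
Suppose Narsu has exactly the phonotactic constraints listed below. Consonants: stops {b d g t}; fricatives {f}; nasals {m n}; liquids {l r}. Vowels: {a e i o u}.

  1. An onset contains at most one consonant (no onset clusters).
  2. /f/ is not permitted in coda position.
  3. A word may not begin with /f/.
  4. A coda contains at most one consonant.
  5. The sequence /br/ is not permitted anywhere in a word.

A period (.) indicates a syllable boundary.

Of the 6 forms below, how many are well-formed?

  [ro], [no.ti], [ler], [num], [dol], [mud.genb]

5

[ro] — σ1 onset /r/, coda /∅/ ok → well-formed
[no.ti] — σ1 onset /n/, coda /∅/ ok; σ2 onset /t/, coda /∅/ ok → well-formed
[ler] — σ1 onset /l/, coda /r/ ok → well-formed
[num] — σ1 onset /n/, coda /m/ ok → well-formed
[dol] — σ1 onset /d/, coda /l/ ok → well-formed
[mud.genb] — violates constraint 4: syllable 2 coda /nb/ has 2 consonants (> 1) → ill-formed
Well-formed: [ro], [no.ti], [ler], [num], [dol] → 5.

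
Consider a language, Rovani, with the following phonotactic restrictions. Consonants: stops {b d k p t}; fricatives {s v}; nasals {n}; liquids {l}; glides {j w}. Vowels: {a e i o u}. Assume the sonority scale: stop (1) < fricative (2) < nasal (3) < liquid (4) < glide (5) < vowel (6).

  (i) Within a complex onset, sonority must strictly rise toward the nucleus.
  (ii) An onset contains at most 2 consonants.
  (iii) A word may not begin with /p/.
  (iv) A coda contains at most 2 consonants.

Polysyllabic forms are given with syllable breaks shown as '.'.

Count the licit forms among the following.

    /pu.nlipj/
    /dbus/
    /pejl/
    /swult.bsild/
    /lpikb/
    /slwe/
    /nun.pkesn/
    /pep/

/pu.nlipj/ — violates constraint (iii): word begins with /p/ → illicit
/dbus/ — violates constraint (i): syllable 1 onset /db/: /d/ (stop, 1) → /b/ (stop, 1) does not rise → illicit
/pejl/ — violates constraint (iii): word begins with /p/ → illicit
/swult.bsild/ — σ1 onset /sw/ (2→5 rises), coda /lt/ (2C) ok; σ2 onset /bs/ (1→2 rises), coda /ld/ (2C) ok → licit
/lpikb/ — violates constraint (i): syllable 1 onset /lp/: /l/ (liquid, 4) → /p/ (stop, 1) does not rise → illicit
/slwe/ — violates constraint (ii): syllable 1 onset /slw/ has 3 consonants (> 2) → illicit
/nun.pkesn/ — violates constraint (i): syllable 2 onset /pk/: /p/ (stop, 1) → /k/ (stop, 1) does not rise → illicit
/pep/ — violates constraint (iii): word begins with /p/ → illicit
Licit: /swult.bsild/ → 1.

1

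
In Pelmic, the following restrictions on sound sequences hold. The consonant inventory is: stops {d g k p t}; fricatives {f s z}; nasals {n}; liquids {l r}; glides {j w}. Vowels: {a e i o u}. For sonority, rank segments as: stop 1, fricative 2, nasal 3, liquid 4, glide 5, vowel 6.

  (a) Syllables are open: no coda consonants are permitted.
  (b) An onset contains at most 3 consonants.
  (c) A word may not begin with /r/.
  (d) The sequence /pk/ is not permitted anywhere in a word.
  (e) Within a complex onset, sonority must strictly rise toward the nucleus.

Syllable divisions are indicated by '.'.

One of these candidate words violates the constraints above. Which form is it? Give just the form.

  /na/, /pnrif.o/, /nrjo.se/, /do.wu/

/na/ — σ1 onset /n/, coda /∅/ ok → well-formed
/pnrif.o/ — violates constraint (a): syllable 1 coda /f/ has 1 consonant (> 0) → ill-formed
/nrjo.se/ — σ1 onset /nrj/ (3→4→5 rises), coda /∅/ ok; σ2 onset /s/, coda /∅/ ok → well-formed
/do.wu/ — σ1 onset /d/, coda /∅/ ok; σ2 onset /w/, coda /∅/ ok → well-formed

/pnrif.o/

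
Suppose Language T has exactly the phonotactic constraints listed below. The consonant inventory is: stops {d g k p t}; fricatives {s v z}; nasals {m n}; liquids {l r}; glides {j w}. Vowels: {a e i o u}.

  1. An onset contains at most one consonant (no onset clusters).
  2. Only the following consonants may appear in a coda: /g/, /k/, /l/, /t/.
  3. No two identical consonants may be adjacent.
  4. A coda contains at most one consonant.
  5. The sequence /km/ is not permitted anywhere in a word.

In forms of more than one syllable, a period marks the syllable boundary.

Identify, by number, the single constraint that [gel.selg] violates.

4

[gel.selg]: syllable 2 coda /lg/ has 2 consonants (> 1).
This is a violation of constraint 4: "A coda contains at most one consonant."
The remaining constraints (1, 2, 3, 5) are satisfied.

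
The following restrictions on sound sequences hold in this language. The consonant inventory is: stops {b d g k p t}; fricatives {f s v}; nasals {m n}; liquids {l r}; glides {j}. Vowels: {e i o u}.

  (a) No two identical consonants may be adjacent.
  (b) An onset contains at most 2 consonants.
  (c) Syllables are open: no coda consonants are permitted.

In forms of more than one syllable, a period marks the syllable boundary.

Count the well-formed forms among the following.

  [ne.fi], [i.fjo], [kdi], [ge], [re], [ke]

6

[ne.fi] — σ1 onset /n/, coda /∅/ ok; σ2 onset /f/, coda /∅/ ok → well-formed
[i.fjo] — σ1 onset /∅/, coda /∅/ ok; σ2 onset /fj/ (2C), coda /∅/ ok → well-formed
[kdi] — σ1 onset /kd/ (2C), coda /∅/ ok → well-formed
[ge] — σ1 onset /g/, coda /∅/ ok → well-formed
[re] — σ1 onset /r/, coda /∅/ ok → well-formed
[ke] — σ1 onset /k/, coda /∅/ ok → well-formed
Well-formed: [ne.fi], [i.fjo], [kdi], [ge], [re], [ke] → 6.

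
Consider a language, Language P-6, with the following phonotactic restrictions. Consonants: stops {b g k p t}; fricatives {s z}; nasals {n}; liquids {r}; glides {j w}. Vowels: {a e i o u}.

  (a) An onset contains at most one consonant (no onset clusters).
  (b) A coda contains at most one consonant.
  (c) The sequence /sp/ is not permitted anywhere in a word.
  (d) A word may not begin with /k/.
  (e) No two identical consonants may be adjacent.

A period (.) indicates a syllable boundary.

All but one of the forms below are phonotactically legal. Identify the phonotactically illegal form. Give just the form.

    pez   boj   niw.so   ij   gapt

gapt

pez — σ1 onset /p/, coda /z/ ok → phonotactically legal
boj — σ1 onset /b/, coda /j/ ok → phonotactically legal
niw.so — σ1 onset /n/, coda /w/ ok; σ2 onset /s/, coda /∅/ ok → phonotactically legal
ij — σ1 onset /∅/, coda /j/ ok → phonotactically legal
gapt — violates constraint (b): syllable 1 coda /pt/ has 2 consonants (> 1) → phonotactically illegal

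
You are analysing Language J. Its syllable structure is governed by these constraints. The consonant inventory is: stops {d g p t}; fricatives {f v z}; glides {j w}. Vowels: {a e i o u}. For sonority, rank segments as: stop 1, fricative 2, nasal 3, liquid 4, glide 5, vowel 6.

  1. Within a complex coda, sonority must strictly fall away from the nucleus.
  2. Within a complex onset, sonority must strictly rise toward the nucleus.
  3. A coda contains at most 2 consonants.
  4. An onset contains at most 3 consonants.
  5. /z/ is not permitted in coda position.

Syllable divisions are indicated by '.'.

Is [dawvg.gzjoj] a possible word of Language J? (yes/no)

[dawvg.gzjoj] — violates constraint 3: syllable 1 coda /wvg/ has 3 consonants (> 2) → ill-formed

no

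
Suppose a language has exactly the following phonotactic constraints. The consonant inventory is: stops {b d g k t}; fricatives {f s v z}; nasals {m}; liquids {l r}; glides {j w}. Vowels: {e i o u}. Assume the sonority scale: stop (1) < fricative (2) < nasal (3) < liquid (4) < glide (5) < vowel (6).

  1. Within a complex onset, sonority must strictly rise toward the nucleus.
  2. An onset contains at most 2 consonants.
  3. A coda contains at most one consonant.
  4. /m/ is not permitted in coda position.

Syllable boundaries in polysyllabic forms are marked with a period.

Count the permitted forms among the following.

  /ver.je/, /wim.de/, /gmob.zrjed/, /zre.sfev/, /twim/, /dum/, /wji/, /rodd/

/ver.je/ — σ1 onset /v/, coda /r/ ok; σ2 onset /j/, coda /∅/ ok → permitted
/wim.de/ — violates constraint 4: syllable 1 coda contains /m/ → not permitted
/gmob.zrjed/ — violates constraint 2: syllable 2 onset /zrj/ has 3 consonants (> 2) → not permitted
/zre.sfev/ — violates constraint 1: syllable 2 onset /sf/: /s/ (fricative, 2) → /f/ (fricative, 2) does not rise → not permitted
/twim/ — violates constraint 4: syllable 1 coda contains /m/ → not permitted
/dum/ — violates constraint 4: syllable 1 coda contains /m/ → not permitted
/wji/ — violates constraint 1: syllable 1 onset /wj/: /w/ (glide, 5) → /j/ (glide, 5) does not rise → not permitted
/rodd/ — violates constraint 3: syllable 1 coda /dd/ has 2 consonants (> 1) → not permitted
Permitted: /ver.je/ → 1.

1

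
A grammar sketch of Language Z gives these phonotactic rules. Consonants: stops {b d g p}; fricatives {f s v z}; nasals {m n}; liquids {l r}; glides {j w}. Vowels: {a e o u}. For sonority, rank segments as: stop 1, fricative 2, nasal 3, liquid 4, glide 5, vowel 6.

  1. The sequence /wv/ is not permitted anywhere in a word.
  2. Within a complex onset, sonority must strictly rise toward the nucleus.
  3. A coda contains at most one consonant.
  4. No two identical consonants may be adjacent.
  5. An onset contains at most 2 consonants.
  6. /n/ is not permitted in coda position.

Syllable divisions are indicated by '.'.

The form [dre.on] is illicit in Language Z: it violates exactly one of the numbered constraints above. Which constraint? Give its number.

[dre.on]: syllable 2 coda contains /n/.
This is a violation of constraint 6: "/n/ is not permitted in coda position."
The remaining constraints (1, 2, 3, 4, 5) are satisfied.

6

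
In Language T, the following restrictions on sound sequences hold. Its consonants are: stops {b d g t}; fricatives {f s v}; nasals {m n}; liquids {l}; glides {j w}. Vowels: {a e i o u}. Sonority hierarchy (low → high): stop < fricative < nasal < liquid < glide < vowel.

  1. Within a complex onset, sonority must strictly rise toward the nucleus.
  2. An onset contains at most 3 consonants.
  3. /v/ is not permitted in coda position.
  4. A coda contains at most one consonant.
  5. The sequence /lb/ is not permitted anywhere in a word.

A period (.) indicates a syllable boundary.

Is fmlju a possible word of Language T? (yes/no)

no

fmlju — violates constraint 2: syllable 1 onset /fmlj/ has 4 consonants (> 3) → not permitted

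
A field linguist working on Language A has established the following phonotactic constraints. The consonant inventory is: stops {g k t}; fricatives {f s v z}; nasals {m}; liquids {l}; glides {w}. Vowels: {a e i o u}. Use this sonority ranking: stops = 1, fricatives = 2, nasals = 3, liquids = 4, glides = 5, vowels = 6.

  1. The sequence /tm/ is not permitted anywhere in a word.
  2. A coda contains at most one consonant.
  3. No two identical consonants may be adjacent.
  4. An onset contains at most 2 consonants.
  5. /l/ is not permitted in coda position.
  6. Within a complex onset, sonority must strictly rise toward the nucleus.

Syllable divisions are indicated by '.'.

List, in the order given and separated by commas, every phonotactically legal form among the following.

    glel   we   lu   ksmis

glel — violates constraint 5: syllable 1 coda contains /l/ → phonotactically illegal
we — σ1 onset /w/, coda /∅/ ok → phonotactically legal
lu — σ1 onset /l/, coda /∅/ ok → phonotactically legal
ksmis — violates constraint 4: syllable 1 onset /ksm/ has 3 consonants (> 2) → phonotactically illegal

we, lu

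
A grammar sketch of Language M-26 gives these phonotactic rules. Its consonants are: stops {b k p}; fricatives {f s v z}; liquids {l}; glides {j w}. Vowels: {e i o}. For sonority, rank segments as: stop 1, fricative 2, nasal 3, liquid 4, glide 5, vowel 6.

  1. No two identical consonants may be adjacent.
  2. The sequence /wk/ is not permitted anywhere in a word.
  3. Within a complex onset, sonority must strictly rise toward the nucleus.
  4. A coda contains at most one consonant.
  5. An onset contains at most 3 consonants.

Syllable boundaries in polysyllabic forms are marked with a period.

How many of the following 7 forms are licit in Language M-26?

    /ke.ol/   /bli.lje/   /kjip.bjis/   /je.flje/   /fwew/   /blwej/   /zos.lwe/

/ke.ol/ — σ1 onset /k/, coda /∅/ ok; σ2 onset /∅/, coda /l/ ok → licit
/bli.lje/ — σ1 onset /bl/ (1→4 rises), coda /∅/ ok; σ2 onset /lj/ (4→5 rises), coda /∅/ ok → licit
/kjip.bjis/ — σ1 onset /kj/ (1→5 rises), coda /p/ ok; σ2 onset /bj/ (1→5 rises), coda /s/ ok → licit
/je.flje/ — σ1 onset /j/, coda /∅/ ok; σ2 onset /flj/ (2→4→5 rises), coda /∅/ ok → licit
/fwew/ — σ1 onset /fw/ (2→5 rises), coda /w/ ok → licit
/blwej/ — σ1 onset /blw/ (1→4→5 rises), coda /j/ ok → licit
/zos.lwe/ — σ1 onset /z/, coda /s/ ok; σ2 onset /lw/ (4→5 rises), coda /∅/ ok → licit
Licit: /ke.ol/, /bli.lje/, /kjip.bjis/, /je.flje/, /fwew/, /blwej/, /zos.lwe/ → 7.

7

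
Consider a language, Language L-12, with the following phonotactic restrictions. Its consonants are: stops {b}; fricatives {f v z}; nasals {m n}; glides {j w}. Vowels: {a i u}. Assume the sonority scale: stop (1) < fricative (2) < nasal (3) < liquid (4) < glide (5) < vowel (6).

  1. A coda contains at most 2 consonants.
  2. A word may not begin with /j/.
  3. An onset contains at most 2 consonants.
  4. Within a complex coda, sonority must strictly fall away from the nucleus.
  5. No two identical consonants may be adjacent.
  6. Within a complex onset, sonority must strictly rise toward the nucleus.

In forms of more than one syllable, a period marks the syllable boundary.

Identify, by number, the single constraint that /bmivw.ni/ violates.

/bmivw.ni/: syllable 1 coda /vw/: /v/ (fricative, 2) → /w/ (glide, 5) does not fall.
This is a violation of constraint 4: "Within a complex coda, sonority must strictly fall away from the nucleus."
The remaining constraints (1, 2, 3, 5, 6) are satisfied.

4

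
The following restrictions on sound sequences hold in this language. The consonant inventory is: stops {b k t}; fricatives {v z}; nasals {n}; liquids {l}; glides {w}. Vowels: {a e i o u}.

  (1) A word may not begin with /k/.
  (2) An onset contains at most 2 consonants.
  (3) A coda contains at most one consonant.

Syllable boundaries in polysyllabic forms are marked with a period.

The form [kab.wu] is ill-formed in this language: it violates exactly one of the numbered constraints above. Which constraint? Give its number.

1

[kab.wu]: word begins with /k/.
This is a violation of constraint 1: "A word may not begin with /k/."
The remaining constraints (2, 3) are satisfied.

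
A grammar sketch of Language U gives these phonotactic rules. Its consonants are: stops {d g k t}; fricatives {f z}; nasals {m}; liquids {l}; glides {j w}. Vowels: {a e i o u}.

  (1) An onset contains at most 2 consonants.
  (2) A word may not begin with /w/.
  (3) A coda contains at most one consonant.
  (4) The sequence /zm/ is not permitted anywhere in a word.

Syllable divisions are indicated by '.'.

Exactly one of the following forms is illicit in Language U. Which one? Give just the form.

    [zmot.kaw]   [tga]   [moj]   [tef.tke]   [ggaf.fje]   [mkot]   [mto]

[zmot.kaw] — violates constraint 4: contains banned sequence /zm/ → illicit
[tga] — σ1 onset /tg/ (2C), coda /∅/ ok → licit
[moj] — σ1 onset /m/, coda /j/ ok → licit
[tef.tke] — σ1 onset /t/, coda /f/ ok; σ2 onset /tk/ (2C), coda /∅/ ok → licit
[ggaf.fje] — σ1 onset /gg/ (2C), coda /f/ ok; σ2 onset /fj/ (2C), coda /∅/ ok → licit
[mkot] — σ1 onset /mk/ (2C), coda /t/ ok → licit
[mto] — σ1 onset /mt/ (2C), coda /∅/ ok → licit

[zmot.kaw]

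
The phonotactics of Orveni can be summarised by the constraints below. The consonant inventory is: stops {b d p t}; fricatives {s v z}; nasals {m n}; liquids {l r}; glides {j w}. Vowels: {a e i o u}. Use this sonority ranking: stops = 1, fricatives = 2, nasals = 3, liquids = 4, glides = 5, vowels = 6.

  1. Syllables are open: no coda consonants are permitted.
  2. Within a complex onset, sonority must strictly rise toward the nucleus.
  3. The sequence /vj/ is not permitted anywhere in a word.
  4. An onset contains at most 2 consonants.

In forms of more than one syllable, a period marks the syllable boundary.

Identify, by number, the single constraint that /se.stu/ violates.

2

/se.stu/: syllable 2 onset /st/: /s/ (fricative, 2) → /t/ (stop, 1) does not rise.
This is a violation of constraint 2: "Within a complex onset, sonority must strictly rise toward the nucleus."
The remaining constraints (1, 3, 4) are satisfied.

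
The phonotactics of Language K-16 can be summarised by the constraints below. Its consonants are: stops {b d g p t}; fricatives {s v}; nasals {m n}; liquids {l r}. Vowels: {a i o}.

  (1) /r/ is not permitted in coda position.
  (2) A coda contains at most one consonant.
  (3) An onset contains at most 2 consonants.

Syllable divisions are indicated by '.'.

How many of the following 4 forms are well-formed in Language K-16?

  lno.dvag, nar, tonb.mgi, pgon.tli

2

lno.dvag — σ1 onset /ln/ (2C), coda /∅/ ok; σ2 onset /dv/ (2C), coda /g/ ok → well-formed
nar — violates constraint 1: syllable 1 coda contains /r/ → ill-formed
tonb.mgi — violates constraint 2: syllable 1 coda /nb/ has 2 consonants (> 1) → ill-formed
pgon.tli — σ1 onset /pg/ (2C), coda /n/ ok; σ2 onset /tl/ (2C), coda /∅/ ok → well-formed
Well-formed: lno.dvag, pgon.tli → 2.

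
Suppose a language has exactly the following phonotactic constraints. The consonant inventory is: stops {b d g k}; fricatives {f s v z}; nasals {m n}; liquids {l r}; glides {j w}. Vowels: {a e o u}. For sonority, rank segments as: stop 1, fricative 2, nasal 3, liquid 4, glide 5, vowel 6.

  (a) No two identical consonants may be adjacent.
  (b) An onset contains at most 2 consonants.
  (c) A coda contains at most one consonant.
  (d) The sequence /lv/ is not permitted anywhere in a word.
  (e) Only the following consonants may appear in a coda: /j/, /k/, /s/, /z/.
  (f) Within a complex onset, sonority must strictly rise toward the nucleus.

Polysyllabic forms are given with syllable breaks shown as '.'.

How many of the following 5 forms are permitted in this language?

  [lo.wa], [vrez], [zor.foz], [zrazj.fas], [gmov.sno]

2

[lo.wa] — σ1 onset /l/, coda /∅/ ok; σ2 onset /w/, coda /∅/ ok → permitted
[vrez] — σ1 onset /vr/ (2→4 rises), coda /z/ ok → permitted
[zor.foz] — violates constraint (e): syllable 1 coda contains /r/, which is not a licensed coda consonant → not permitted
[zrazj.fas] — violates constraint (c): syllable 1 coda /zj/ has 2 consonants (> 1) → not permitted
[gmov.sno] — violates constraint (e): syllable 1 coda contains /v/, which is not a licensed coda consonant → not permitted
Permitted: [lo.wa], [vrez] → 2.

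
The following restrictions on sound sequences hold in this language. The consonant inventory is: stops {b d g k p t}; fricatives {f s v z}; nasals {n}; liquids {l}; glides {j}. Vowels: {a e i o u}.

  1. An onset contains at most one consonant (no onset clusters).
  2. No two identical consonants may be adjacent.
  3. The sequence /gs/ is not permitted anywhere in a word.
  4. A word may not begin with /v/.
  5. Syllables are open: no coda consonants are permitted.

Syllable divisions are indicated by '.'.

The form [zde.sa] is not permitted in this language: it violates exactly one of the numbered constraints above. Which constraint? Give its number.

1

[zde.sa]: syllable 1 onset /zd/ has 2 consonants (> 1).
This is a violation of constraint 1: "An onset contains at most one consonant (no onset clusters)."
The remaining constraints (2, 3, 4, 5) are satisfied.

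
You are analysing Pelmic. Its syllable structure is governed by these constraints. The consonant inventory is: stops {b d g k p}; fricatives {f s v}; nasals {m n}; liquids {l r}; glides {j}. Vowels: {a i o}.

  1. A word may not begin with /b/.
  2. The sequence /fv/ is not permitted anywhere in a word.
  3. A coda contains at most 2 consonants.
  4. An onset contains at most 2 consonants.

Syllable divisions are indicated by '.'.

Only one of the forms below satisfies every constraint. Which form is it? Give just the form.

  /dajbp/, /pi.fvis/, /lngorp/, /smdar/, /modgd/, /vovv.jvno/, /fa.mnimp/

/fa.mnimp/

/dajbp/ — violates constraint 3: syllable 1 coda /jbp/ has 3 consonants (> 2) → ill-formed
/pi.fvis/ — violates constraint 2: contains banned sequence /fv/ → ill-formed
/lngorp/ — violates constraint 4: syllable 1 onset /lng/ has 3 consonants (> 2) → ill-formed
/smdar/ — violates constraint 4: syllable 1 onset /smd/ has 3 consonants (> 2) → ill-formed
/modgd/ — violates constraint 3: syllable 1 coda /dgd/ has 3 consonants (> 2) → ill-formed
/vovv.jvno/ — violates constraint 4: syllable 2 onset /jvn/ has 3 consonants (> 2) → ill-formed
/fa.mnimp/ — σ1 onset /f/, coda /∅/ ok; σ2 onset /mn/ (2C), coda /mp/ (2C) ok → well-formed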